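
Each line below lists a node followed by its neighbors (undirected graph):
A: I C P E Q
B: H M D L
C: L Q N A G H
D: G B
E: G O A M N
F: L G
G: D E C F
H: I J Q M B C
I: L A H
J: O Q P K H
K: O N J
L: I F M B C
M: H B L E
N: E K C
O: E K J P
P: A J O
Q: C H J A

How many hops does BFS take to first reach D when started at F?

2

Level 0: F
Level 1: G, L
Level 2: B, C, D, E, I, M
Level 3: A, H, N, O, Q
Level 4: J, K, P
D first appears at level 2.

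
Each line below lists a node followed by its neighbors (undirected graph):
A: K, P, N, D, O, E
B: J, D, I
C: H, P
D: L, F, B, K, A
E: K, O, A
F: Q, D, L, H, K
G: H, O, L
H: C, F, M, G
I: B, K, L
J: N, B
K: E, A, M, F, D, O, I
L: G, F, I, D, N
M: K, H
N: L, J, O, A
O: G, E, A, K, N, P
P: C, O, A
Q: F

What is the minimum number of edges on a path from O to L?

2

Level 0: O
Level 1: A, E, G, K, N, P
Level 2: C, D, F, H, I, J, L, M
Level 3: B, Q
L first appears at level 2.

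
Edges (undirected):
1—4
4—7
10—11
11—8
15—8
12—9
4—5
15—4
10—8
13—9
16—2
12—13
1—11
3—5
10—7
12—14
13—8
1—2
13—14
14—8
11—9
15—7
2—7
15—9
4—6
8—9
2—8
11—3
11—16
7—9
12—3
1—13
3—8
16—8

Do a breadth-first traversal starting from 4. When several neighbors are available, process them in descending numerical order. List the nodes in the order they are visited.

4, 15, 7, 6, 5, 1, 9, 8, 10, 2, 3, 13, 11, 12, 16, 14

Visit 4; enqueue 15, 7, 6, 5, 1 → queue [15, 7, 6, 5, 1]
Visit 15; enqueue 9, 8 → queue [7, 6, 5, 1, 9, 8]
Visit 7; enqueue 10, 2 → queue [6, 5, 1, 9, 8, 10, 2]
Visit 6 → queue [5, 1, 9, 8, 10, 2]
Visit 5; enqueue 3 → queue [1, 9, 8, 10, 2, 3]
Visit 1; enqueue 13, 11 → queue [9, 8, 10, 2, 3, 13, 11]
Visit 9; enqueue 12 → queue [8, 10, 2, 3, 13, 11, 12]
Visit 8; enqueue 16, 14 → queue [10, 2, 3, 13, 11, 12, 16, 14]
Visit 10 → queue [2, 3, 13, 11, 12, 16, 14]
Visit 2 → queue [3, 13, 11, 12, 16, 14]
Visit 3 → queue [13, 11, 12, 16, 14]
Visit 13 → queue [11, 12, 16, 14]
Visit 11 → queue [12, 16, 14]
Visit 12 → queue [16, 14]
Visit 16 → queue [14]
Visit 14 → queue []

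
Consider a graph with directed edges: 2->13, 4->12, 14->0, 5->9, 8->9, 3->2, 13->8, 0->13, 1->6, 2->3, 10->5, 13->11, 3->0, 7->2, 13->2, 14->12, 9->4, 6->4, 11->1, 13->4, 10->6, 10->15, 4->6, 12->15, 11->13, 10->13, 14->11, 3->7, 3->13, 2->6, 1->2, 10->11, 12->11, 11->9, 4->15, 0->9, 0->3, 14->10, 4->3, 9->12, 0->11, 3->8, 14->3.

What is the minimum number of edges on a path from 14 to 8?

2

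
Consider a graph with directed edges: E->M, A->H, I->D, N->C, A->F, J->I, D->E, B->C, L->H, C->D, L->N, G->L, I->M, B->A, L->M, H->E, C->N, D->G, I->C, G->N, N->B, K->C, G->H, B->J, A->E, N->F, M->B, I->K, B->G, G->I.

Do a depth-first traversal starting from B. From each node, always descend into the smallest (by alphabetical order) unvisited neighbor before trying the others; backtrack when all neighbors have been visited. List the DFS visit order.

Visit B
B → A
A → E
E → M
A → F
A → H
B → C
C → D
D → G
G → I
I → K
G → L
L → N
B → J

B, A, E, M, F, H, C, D, G, I, K, L, N, J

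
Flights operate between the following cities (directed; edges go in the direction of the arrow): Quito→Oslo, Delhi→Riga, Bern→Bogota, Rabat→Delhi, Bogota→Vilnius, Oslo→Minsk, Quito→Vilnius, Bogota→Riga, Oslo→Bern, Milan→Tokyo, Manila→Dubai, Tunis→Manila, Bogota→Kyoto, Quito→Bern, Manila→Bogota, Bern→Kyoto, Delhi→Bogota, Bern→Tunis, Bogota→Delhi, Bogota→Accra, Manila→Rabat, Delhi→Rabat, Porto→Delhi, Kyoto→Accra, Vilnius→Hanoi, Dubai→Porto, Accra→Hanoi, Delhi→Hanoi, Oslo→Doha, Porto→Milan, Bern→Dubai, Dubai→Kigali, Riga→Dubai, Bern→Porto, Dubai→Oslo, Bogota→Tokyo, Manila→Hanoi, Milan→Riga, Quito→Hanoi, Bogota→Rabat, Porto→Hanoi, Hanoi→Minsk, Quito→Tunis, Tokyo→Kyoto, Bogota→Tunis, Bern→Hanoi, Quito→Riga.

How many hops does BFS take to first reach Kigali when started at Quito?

3

Level 0: Quito
Level 1: Bern, Hanoi, Oslo, Riga, Tunis, Vilnius
Level 2: Bogota, Doha, Dubai, Kyoto, Manila, Minsk, Porto
Level 3: Accra, Delhi, Kigali, Milan, Rabat, Tokyo
Kigali first appears at level 3.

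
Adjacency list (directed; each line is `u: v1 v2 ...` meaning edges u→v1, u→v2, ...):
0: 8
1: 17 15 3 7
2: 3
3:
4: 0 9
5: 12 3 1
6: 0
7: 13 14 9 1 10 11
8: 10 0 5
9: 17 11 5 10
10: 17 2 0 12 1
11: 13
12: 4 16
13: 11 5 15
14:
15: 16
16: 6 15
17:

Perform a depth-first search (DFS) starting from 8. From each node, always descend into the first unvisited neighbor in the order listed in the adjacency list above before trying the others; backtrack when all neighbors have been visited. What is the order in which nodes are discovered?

8, 10, 17, 2, 3, 0, 12, 4, 9, 11, 13, 5, 1, 15, 16, 6, 7, 14

Visit 8
8 → 10
10 → 17
10 → 2
2 → 3
10 → 0
10 → 12
12 → 4
4 → 9
9 → 11
11 → 13
13 → 5
5 → 1
1 → 15
15 → 16
16 → 6
1 → 7
7 → 14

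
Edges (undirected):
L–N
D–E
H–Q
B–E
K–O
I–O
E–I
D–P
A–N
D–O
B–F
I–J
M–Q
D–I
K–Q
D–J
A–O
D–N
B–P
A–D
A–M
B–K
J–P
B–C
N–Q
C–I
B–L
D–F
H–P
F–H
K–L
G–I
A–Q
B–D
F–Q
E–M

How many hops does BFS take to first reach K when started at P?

2

Level 0: P
Level 1: B, D, H, J
Level 2: A, C, E, F, I, K, L, N, O, Q
Level 3: G, M
K first appears at level 2.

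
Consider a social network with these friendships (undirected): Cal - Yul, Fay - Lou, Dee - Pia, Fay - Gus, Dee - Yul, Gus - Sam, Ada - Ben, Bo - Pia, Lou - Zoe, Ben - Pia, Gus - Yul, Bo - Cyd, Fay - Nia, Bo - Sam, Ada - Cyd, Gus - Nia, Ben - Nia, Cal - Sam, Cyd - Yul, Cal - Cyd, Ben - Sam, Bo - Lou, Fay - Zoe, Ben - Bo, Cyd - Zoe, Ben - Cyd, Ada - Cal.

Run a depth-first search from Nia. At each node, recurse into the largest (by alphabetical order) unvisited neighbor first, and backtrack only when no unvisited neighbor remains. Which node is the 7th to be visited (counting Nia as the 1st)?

Sam

Visit Nia
Nia → Gus
Gus → Yul
Yul → Dee
Dee → Pia
Pia → Bo
Bo → Sam
Sam → Cal
Cal → Cyd
Cyd → Zoe
Zoe → Lou
Lou → Fay
Cyd → Ben
Ben → Ada

Visit order: Nia, Gus, Yul, Dee, Pia, Bo, Sam, Cal, Cyd, Zoe, Lou, Fay, Ben, Ada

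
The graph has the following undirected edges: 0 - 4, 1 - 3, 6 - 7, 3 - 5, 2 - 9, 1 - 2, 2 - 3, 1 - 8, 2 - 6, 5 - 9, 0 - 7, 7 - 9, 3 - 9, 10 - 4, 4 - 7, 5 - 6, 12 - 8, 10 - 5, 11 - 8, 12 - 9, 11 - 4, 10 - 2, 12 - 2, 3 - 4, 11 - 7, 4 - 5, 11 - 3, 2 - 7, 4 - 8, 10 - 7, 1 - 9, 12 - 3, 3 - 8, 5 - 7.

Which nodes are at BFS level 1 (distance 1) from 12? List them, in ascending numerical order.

2, 3, 8, 9

Level 0: 12
Level 1: 2, 3, 8, 9
Level 2: 1, 4, 5, 6, 7, 10, 11
Level 3: 0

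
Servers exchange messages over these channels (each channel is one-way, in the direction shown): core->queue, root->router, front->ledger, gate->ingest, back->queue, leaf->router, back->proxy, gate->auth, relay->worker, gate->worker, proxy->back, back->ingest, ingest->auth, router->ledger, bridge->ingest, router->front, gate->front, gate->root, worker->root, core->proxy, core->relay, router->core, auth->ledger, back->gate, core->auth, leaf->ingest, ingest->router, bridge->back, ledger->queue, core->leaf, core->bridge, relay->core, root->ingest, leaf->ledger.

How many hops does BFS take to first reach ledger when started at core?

Level 0: core
Level 1: auth, bridge, leaf, proxy, queue, relay
Level 2: back, ingest, ledger, router, worker
Level 3: front, gate, root
ledger first appears at level 2.

2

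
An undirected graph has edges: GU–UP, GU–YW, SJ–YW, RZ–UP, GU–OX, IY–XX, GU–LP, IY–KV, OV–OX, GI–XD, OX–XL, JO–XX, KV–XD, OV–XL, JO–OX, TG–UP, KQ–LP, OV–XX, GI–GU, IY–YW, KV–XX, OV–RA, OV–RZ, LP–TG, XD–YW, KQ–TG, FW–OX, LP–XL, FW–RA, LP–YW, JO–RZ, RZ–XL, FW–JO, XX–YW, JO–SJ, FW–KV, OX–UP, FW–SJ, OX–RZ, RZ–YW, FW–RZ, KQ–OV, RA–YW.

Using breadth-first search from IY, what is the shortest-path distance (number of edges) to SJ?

Level 0: IY
Level 1: KV, XX, YW
Level 2: FW, GU, JO, LP, OV, RA, RZ, SJ, XD
Level 3: GI, KQ, OX, TG, UP, XL
SJ first appears at level 2.

2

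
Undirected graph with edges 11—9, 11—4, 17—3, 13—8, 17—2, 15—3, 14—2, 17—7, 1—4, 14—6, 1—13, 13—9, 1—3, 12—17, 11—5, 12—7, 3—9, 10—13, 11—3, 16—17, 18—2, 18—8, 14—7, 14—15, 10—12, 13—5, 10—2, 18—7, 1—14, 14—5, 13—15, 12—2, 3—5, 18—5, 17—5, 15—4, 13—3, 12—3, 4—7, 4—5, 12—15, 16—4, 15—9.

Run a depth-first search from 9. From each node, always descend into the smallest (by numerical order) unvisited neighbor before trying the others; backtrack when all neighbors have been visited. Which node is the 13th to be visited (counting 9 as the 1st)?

Visit 9
9 → 3
3 → 1
1 → 4
4 → 5
5 → 11
5 → 13
13 → 8
8 → 18
18 → 2
2 → 10
10 → 12
12 → 7
7 → 14
14 → 6
14 → 15
7 → 17
17 → 16

Visit order: 9, 3, 1, 4, 5, 11, 13, 8, 18, 2, 10, 12, 7, 14, 6, 15, 17, 16

7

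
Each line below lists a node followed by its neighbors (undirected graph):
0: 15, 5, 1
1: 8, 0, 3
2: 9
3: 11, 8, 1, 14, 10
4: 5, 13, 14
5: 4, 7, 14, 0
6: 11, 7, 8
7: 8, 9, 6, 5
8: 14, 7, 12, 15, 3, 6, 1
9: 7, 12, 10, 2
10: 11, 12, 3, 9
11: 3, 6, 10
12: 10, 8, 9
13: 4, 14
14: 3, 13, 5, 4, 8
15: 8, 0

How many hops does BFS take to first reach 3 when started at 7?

2

Level 0: 7
Level 1: 5, 6, 8, 9
Level 2: 0, 1, 2, 3, 4, 10, 11, 12, 14, 15
Level 3: 13
3 first appears at level 2.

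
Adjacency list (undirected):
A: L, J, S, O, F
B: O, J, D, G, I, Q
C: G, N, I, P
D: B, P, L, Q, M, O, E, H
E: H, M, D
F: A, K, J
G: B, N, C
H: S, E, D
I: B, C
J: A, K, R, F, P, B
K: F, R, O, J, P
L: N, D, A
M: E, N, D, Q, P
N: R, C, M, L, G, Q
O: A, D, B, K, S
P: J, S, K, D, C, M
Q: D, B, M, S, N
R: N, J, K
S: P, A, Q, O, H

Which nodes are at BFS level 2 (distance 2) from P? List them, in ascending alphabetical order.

Level 0: P
Level 1: C, D, J, K, M, S
Level 2: A, B, E, F, G, H, I, L, N, O, Q, R

A, B, E, F, G, H, I, L, N, O, Q, R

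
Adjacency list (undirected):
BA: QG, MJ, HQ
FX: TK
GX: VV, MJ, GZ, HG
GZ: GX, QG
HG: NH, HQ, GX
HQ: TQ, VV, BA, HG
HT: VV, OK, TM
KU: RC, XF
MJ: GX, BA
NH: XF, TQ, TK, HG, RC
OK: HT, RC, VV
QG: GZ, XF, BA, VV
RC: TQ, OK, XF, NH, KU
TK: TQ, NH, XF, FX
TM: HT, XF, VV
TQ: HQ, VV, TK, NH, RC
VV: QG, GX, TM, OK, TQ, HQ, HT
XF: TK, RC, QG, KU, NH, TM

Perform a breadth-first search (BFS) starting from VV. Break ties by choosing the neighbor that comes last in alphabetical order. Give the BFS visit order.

Visit VV; enqueue TQ, TM, QG, OK, HT, HQ, GX → queue [TQ, TM, QG, OK, HT, HQ, GX]
Visit TQ; enqueue TK, RC, NH → queue [TM, QG, OK, HT, HQ, GX, TK, RC, NH]
Visit TM; enqueue XF → queue [QG, OK, HT, HQ, GX, TK, RC, NH, XF]
Visit QG; enqueue GZ, BA → queue [OK, HT, HQ, GX, TK, RC, NH, XF, GZ, BA]
Visit OK → queue [HT, HQ, GX, TK, RC, NH, XF, GZ, BA]
Visit HT → queue [HQ, GX, TK, RC, NH, XF, GZ, BA]
Visit HQ; enqueue HG → queue [GX, TK, RC, NH, XF, GZ, BA, HG]
Visit GX; enqueue MJ → queue [TK, RC, NH, XF, GZ, BA, HG, MJ]
Visit TK; enqueue FX → queue [RC, NH, XF, GZ, BA, HG, MJ, FX]
Visit RC; enqueue KU → queue [NH, XF, GZ, BA, HG, MJ, FX, KU]
Visit NH → queue [XF, GZ, BA, HG, MJ, FX, KU]
Visit XF → queue [GZ, BA, HG, MJ, FX, KU]
Visit GZ → queue [BA, HG, MJ, FX, KU]
Visit BA → queue [HG, MJ, FX, KU]
Visit HG → queue [MJ, FX, KU]
Visit MJ → queue [FX, KU]
Visit FX → queue [KU]
Visit KU → queue []

VV, TQ, TM, QG, OK, HT, HQ, GX, TK, RC, NH, XF, GZ, BA, HG, MJ, FX, KU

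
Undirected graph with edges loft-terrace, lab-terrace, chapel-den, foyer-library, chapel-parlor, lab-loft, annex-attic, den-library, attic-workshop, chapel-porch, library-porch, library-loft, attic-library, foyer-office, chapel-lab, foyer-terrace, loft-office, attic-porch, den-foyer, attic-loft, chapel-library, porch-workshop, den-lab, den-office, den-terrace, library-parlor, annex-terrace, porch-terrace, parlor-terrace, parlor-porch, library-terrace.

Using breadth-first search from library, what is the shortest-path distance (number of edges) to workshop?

2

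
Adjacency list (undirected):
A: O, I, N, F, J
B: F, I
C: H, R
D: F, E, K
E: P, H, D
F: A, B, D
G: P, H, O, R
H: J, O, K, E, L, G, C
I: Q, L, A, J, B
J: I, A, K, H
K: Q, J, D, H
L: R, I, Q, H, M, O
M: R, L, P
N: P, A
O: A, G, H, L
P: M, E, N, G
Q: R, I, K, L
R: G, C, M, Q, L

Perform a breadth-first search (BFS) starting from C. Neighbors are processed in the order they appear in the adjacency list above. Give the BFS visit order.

Visit C; enqueue H, R → queue [H, R]
Visit H; enqueue J, O, K, E, L, G → queue [R, J, O, K, E, L, G]
Visit R; enqueue M, Q → queue [J, O, K, E, L, G, M, Q]
Visit J; enqueue I, A → queue [O, K, E, L, G, M, Q, I, A]
Visit O → queue [K, E, L, G, M, Q, I, A]
Visit K; enqueue D → queue [E, L, G, M, Q, I, A, D]
Visit E; enqueue P → queue [L, G, M, Q, I, A, D, P]
Visit L → queue [G, M, Q, I, A, D, P]
Visit G → queue [M, Q, I, A, D, P]
Visit M → queue [Q, I, A, D, P]
Visit Q → queue [I, A, D, P]
Visit I; enqueue B → queue [A, D, P, B]
Visit A; enqueue N, F → queue [D, P, B, N, F]
Visit D → queue [P, B, N, F]
Visit P → queue [B, N, F]
Visit B → queue [N, F]
Visit N → queue [F]
Visit F → queue []

C, H, R, J, O, K, E, L, G, M, Q, I, A, D, P, B, N, F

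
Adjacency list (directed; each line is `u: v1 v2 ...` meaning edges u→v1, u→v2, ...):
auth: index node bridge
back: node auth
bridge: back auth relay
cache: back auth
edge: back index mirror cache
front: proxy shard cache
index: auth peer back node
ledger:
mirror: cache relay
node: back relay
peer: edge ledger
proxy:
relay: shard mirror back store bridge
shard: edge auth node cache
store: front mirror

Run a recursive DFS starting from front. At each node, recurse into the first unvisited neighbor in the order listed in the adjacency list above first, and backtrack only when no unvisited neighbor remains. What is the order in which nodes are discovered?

Visit front
front → proxy
front → shard
shard → edge
edge → back
back → node
node → relay
relay → mirror
mirror → cache
cache → auth
auth → index
index → peer
peer → ledger
auth → bridge
relay → store

front → proxy → shard → edge → back → node → relay → mirror → cache → auth → index → peer → ledger → bridge → store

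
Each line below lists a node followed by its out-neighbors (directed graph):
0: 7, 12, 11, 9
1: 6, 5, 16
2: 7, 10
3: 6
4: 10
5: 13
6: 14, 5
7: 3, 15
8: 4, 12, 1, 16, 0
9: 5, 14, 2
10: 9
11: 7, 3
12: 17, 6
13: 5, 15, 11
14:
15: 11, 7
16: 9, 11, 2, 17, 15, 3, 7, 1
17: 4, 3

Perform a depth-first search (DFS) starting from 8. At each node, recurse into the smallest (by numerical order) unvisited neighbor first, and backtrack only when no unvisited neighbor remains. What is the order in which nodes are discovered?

8 -> 0 -> 7 -> 3 -> 6 -> 5 -> 13 -> 11 -> 15 -> 14 -> 9 -> 2 -> 10 -> 12 -> 17 -> 4 -> 1 -> 16

Visit 8
8 → 0
0 → 7
7 → 3
3 → 6
6 → 5
5 → 13
13 → 11
13 → 15
6 → 14
0 → 9
9 → 2
2 → 10
0 → 12
12 → 17
17 → 4
8 → 1
1 → 16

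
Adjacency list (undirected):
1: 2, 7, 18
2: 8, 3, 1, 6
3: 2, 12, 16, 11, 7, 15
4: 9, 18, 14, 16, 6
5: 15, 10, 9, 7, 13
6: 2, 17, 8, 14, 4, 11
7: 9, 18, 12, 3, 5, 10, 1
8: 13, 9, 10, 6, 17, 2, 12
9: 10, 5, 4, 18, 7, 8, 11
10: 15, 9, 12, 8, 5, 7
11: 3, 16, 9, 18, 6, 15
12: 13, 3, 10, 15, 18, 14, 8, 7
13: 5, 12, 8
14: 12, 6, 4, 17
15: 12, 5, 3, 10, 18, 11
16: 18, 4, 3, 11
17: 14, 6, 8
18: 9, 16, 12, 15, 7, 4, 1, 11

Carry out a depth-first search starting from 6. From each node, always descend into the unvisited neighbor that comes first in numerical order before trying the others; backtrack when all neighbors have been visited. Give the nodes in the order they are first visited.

6 -> 2 -> 1 -> 7 -> 3 -> 11 -> 9 -> 4 -> 14 -> 12 -> 8 -> 10 -> 5 -> 13 -> 15 -> 18 -> 16 -> 17

Visit 6
6 → 2
2 → 1
1 → 7
7 → 3
3 → 11
11 → 9
9 → 4
4 → 14
14 → 12
12 → 8
8 → 10
10 → 5
5 → 13
5 → 15
15 → 18
18 → 16
8 → 17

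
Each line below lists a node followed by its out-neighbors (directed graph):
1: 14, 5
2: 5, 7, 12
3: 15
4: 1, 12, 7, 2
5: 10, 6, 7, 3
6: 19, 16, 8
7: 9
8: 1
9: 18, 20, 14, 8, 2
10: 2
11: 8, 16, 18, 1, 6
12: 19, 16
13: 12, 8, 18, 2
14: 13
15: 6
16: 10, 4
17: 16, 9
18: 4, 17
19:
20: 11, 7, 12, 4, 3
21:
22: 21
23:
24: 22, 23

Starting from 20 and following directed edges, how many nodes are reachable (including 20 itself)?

BFS from 20 visits: 20, 3, 4, 7, 11, 12, 15, 1, 2, 9, 6, 8, 16, 18, 19, 5, 14, 10, 17, 13
Reachable nodes: 20 of 24 total.

20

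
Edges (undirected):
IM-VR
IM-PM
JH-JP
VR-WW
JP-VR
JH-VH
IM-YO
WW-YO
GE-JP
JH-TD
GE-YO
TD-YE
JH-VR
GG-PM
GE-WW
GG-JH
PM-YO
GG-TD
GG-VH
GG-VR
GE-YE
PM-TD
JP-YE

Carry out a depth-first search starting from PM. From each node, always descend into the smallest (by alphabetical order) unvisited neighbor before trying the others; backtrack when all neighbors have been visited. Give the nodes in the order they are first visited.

PM, GG, JH, JP, GE, WW, VR, IM, YO, YE, TD, VH

Visit PM
PM → GG
GG → JH
JH → JP
JP → GE
GE → WW
WW → VR
VR → IM
IM → YO
GE → YE
YE → TD
JH → VH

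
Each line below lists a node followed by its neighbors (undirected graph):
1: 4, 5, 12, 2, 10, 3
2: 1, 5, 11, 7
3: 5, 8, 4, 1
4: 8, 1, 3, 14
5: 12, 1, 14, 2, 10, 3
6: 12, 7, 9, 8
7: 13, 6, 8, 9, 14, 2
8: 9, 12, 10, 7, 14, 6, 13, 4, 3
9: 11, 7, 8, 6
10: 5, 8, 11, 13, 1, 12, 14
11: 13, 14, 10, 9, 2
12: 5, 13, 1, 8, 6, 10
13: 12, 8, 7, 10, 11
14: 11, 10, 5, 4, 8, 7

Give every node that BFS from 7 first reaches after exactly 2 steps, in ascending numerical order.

Level 0: 7
Level 1: 2, 6, 8, 9, 13, 14
Level 2: 1, 3, 4, 5, 10, 11, 12

1, 3, 4, 5, 10, 11, 12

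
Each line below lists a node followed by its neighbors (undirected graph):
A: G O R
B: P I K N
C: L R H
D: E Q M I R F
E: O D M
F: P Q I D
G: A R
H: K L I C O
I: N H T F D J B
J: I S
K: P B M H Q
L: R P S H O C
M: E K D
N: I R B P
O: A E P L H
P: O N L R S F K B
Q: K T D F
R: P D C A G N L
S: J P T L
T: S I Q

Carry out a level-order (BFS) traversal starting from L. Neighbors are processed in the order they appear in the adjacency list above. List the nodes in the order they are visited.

Visit L; enqueue R, P, S, H, O, C → queue [R, P, S, H, O, C]
Visit R; enqueue D, A, G, N → queue [P, S, H, O, C, D, A, G, N]
Visit P; enqueue F, K, B → queue [S, H, O, C, D, A, G, N, F, K, B]
Visit S; enqueue J, T → queue [H, O, C, D, A, G, N, F, K, B, J, T]
Visit H; enqueue I → queue [O, C, D, A, G, N, F, K, B, J, T, I]
Visit O; enqueue E → queue [C, D, A, G, N, F, K, B, J, T, I, E]
Visit C → queue [D, A, G, N, F, K, B, J, T, I, E]
Visit D; enqueue Q, M → queue [A, G, N, F, K, B, J, T, I, E, Q, M]
Visit A → queue [G, N, F, K, B, J, T, I, E, Q, M]
Visit G → queue [N, F, K, B, J, T, I, E, Q, M]
Visit N → queue [F, K, B, J, T, I, E, Q, M]
Visit F → queue [K, B, J, T, I, E, Q, M]
Visit K → queue [B, J, T, I, E, Q, M]
Visit B → queue [J, T, I, E, Q, M]
Visit J → queue [T, I, E, Q, M]
Visit T → queue [I, E, Q, M]
Visit I → queue [E, Q, M]
Visit E → queue [Q, M]
Visit Q → queue [M]
Visit M → queue []

L, R, P, S, H, O, C, D, A, G, N, F, K, B, J, T, I, E, Q, M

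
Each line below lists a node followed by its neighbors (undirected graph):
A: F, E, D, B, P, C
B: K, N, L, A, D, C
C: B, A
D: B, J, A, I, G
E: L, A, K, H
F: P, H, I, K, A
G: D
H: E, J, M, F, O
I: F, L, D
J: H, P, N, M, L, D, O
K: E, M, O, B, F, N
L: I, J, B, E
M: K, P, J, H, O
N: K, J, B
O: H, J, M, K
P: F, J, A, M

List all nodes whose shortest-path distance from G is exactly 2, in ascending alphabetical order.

A, B, I, J

Level 0: G
Level 1: D
Level 2: A, B, I, J
Level 3: C, E, F, H, K, L, M, N, O, P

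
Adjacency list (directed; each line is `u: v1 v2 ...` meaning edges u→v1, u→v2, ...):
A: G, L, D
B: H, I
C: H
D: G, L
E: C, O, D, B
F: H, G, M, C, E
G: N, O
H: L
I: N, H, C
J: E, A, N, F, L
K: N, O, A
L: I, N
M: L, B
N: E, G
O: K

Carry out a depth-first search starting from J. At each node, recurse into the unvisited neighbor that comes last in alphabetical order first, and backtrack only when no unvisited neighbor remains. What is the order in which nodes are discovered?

J N G O K A L I H C D E B F M

Visit J
J → N
N → G
G → O
O → K
K → A
A → L
L → I
I → H
I → C
A → D
N → E
E → B
J → F
F → M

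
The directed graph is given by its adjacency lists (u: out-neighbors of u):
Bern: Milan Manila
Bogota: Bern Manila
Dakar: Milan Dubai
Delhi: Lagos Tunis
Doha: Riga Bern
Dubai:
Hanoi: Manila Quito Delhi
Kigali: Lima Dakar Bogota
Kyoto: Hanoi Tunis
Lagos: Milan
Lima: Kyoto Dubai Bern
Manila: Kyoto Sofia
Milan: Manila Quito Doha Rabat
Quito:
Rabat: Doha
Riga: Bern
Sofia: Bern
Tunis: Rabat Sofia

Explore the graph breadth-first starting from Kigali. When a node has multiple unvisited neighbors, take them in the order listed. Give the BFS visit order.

Kigali, Lima, Dakar, Bogota, Kyoto, Dubai, Bern, Milan, Manila, Hanoi, Tunis, Quito, Doha, Rabat, Sofia, Delhi, Riga, Lagos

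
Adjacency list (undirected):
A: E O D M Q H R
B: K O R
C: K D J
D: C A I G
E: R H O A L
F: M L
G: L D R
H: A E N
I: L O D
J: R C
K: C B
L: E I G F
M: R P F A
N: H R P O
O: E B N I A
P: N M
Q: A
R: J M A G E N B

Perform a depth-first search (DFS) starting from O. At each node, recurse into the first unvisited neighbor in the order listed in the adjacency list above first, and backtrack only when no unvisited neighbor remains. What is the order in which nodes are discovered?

Visit O
O → E
E → R
R → J
J → C
C → K
K → B
C → D
D → A
A → M
M → P
P → N
N → H
M → F
F → L
L → I
L → G
A → Q

O -> E -> R -> J -> C -> K -> B -> D -> A -> M -> P -> N -> H -> F -> L -> I -> G -> Q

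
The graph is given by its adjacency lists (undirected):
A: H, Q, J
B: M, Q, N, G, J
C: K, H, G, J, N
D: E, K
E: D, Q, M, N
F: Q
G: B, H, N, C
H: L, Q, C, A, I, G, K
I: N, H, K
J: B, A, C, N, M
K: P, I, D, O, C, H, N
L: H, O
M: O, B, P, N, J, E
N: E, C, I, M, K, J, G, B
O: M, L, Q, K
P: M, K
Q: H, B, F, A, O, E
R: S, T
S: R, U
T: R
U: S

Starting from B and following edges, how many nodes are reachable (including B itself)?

17

BFS from B visits: B, Q, N, M, J, G, O, H, F, E, A, K, I, C, P, L, D
Reachable nodes: 17 of 21 total.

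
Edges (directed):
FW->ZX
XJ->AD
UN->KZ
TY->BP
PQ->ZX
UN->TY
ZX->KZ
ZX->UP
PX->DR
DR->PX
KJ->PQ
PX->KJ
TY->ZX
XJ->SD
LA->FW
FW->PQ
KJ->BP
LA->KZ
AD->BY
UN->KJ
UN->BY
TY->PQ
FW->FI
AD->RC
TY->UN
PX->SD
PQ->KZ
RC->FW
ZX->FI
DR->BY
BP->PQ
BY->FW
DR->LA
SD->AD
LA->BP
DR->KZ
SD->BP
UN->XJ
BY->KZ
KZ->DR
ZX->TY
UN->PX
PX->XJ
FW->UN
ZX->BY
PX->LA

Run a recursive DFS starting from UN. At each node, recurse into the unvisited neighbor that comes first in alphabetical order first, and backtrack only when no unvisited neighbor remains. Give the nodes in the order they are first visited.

Visit UN
UN → BY
BY → FW
FW → FI
FW → PQ
PQ → KZ
KZ → DR
DR → LA
LA → BP
DR → PX
PX → KJ
PX → SD
SD → AD
AD → RC
PX → XJ
PQ → ZX
ZX → TY
ZX → UP

UN -> BY -> FW -> FI -> PQ -> KZ -> DR -> LA -> BP -> PX -> KJ -> SD -> AD -> RC -> XJ -> ZX -> TY -> UP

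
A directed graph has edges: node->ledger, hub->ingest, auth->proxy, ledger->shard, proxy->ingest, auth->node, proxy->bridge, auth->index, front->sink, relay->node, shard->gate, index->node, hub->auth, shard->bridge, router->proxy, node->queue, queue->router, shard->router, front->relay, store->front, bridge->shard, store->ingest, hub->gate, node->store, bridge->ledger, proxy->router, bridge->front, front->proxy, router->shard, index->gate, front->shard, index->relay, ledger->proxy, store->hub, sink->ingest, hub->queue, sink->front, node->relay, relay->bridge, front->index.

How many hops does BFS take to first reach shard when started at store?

Level 0: store
Level 1: front, hub, ingest
Level 2: auth, gate, index, proxy, queue, relay, shard, sink
Level 3: bridge, node, router
Level 4: ledger
shard first appears at level 2.

2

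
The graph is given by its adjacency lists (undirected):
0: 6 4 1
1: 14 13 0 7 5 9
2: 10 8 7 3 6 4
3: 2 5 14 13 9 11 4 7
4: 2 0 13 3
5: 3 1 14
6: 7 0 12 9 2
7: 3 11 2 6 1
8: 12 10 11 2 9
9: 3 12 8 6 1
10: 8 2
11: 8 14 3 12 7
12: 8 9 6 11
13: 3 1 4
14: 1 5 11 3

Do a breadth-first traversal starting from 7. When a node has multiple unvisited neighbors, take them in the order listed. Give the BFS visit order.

Visit 7; enqueue 3, 11, 2, 6, 1 → queue [3, 11, 2, 6, 1]
Visit 3; enqueue 5, 14, 13, 9, 4 → queue [11, 2, 6, 1, 5, 14, 13, 9, 4]
Visit 11; enqueue 8, 12 → queue [2, 6, 1, 5, 14, 13, 9, 4, 8, 12]
Visit 2; enqueue 10 → queue [6, 1, 5, 14, 13, 9, 4, 8, 12, 10]
Visit 6; enqueue 0 → queue [1, 5, 14, 13, 9, 4, 8, 12, 10, 0]
Visit 1 → queue [5, 14, 13, 9, 4, 8, 12, 10, 0]
Visit 5 → queue [14, 13, 9, 4, 8, 12, 10, 0]
Visit 14 → queue [13, 9, 4, 8, 12, 10, 0]
Visit 13 → queue [9, 4, 8, 12, 10, 0]
Visit 9 → queue [4, 8, 12, 10, 0]
Visit 4 → queue [8, 12, 10, 0]
Visit 8 → queue [12, 10, 0]
Visit 12 → queue [10, 0]
Visit 10 → queue [0]
Visit 0 → queue []

7 -> 3 -> 11 -> 2 -> 6 -> 1 -> 5 -> 14 -> 13 -> 9 -> 4 -> 8 -> 12 -> 10 -> 0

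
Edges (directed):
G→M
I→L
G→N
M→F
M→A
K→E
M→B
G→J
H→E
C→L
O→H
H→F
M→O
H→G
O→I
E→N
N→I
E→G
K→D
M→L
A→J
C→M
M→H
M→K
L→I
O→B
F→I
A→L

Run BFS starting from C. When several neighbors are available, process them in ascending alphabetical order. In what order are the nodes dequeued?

C, L, M, I, A, B, F, H, K, O, J, E, G, D, N

Visit C; enqueue L, M → queue [L, M]
Visit L; enqueue I → queue [M, I]
Visit M; enqueue A, B, F, H, K, O → queue [I, A, B, F, H, K, O]
Visit I → queue [A, B, F, H, K, O]
Visit A; enqueue J → queue [B, F, H, K, O, J]
Visit B → queue [F, H, K, O, J]
Visit F → queue [H, K, O, J]
Visit H; enqueue E, G → queue [K, O, J, E, G]
Visit K; enqueue D → queue [O, J, E, G, D]
Visit O → queue [J, E, G, D]
Visit J → queue [E, G, D]
Visit E; enqueue N → queue [G, D, N]
Visit G → queue [D, N]
Visit D → queue [N]
Visit N → queue []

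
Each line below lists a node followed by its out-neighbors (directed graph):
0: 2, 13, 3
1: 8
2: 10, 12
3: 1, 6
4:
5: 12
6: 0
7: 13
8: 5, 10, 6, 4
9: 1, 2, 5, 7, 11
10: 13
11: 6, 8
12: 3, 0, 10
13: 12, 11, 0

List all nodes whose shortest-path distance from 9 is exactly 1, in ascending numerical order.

1, 2, 5, 7, 11

Level 0: 9
Level 1: 1, 2, 5, 7, 11
Level 2: 6, 8, 10, 12, 13
Level 3: 0, 3, 4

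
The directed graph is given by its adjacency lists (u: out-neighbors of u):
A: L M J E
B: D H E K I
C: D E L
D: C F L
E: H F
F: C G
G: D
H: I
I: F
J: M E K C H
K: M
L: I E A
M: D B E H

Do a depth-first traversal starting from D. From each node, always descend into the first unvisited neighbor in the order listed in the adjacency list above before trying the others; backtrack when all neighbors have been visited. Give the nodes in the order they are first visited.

Visit D
D → C
C → E
E → H
H → I
I → F
F → G
C → L
L → A
A → M
M → B
B → K
A → J

D -> C -> E -> H -> I -> F -> G -> L -> A -> M -> B -> K -> J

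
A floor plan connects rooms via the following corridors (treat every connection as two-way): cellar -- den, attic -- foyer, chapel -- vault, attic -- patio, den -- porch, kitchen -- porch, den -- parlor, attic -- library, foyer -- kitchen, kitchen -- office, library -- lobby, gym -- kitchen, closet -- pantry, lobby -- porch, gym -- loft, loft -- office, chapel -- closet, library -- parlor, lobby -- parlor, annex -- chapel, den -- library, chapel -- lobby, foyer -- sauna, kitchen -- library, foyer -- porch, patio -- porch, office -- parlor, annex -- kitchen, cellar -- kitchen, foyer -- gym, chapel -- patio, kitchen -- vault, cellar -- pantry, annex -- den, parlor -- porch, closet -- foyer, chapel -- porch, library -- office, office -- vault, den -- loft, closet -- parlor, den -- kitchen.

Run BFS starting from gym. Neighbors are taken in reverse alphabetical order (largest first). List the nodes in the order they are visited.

gym loft kitchen foyer office den vault porch library cellar annex sauna closet attic parlor chapel patio lobby pantry

Visit gym; enqueue loft, kitchen, foyer → queue [loft, kitchen, foyer]
Visit loft; enqueue office, den → queue [kitchen, foyer, office, den]
Visit kitchen; enqueue vault, porch, library, cellar, annex → queue [foyer, office, den, vault, porch, library, cellar, annex]
Visit foyer; enqueue sauna, closet, attic → queue [office, den, vault, porch, library, cellar, annex, sauna, closet, attic]
Visit office; enqueue parlor → queue [den, vault, porch, library, cellar, annex, sauna, closet, attic, parlor]
Visit den → queue [vault, porch, library, cellar, annex, sauna, closet, attic, parlor]
Visit vault; enqueue chapel → queue [porch, library, cellar, annex, sauna, closet, attic, parlor, chapel]
Visit porch; enqueue patio, lobby → queue [library, cellar, annex, sauna, closet, attic, parlor, chapel, patio, lobby]
Visit library → queue [cellar, annex, sauna, closet, attic, parlor, chapel, patio, lobby]
Visit cellar; enqueue pantry → queue [annex, sauna, closet, attic, parlor, chapel, patio, lobby, pantry]
Visit annex → queue [sauna, closet, attic, parlor, chapel, patio, lobby, pantry]
Visit sauna → queue [closet, attic, parlor, chapel, patio, lobby, pantry]
Visit closet → queue [attic, parlor, chapel, patio, lobby, pantry]
Visit attic → queue [parlor, chapel, patio, lobby, pantry]
Visit parlor → queue [chapel, patio, lobby, pantry]
Visit chapel → queue [patio, lobby, pantry]
Visit patio → queue [lobby, pantry]
Visit lobby → queue [pantry]
Visit pantry → queue []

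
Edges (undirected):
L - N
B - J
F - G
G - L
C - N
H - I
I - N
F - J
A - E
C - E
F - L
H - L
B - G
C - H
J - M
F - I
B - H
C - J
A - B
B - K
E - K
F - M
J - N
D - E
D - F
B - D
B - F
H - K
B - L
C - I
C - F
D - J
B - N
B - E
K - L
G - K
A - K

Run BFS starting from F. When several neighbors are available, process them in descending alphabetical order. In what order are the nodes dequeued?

F -> M -> L -> J -> I -> G -> D -> C -> B -> N -> K -> H -> E -> A

Visit F; enqueue M, L, J, I, G, D, C, B → queue [M, L, J, I, G, D, C, B]
Visit M → queue [L, J, I, G, D, C, B]
Visit L; enqueue N, K, H → queue [J, I, G, D, C, B, N, K, H]
Visit J → queue [I, G, D, C, B, N, K, H]
Visit I → queue [G, D, C, B, N, K, H]
Visit G → queue [D, C, B, N, K, H]
Visit D; enqueue E → queue [C, B, N, K, H, E]
Visit C → queue [B, N, K, H, E]
Visit B; enqueue A → queue [N, K, H, E, A]
Visit N → queue [K, H, E, A]
Visit K → queue [H, E, A]
Visit H → queue [E, A]
Visit E → queue [A]
Visit A → queue []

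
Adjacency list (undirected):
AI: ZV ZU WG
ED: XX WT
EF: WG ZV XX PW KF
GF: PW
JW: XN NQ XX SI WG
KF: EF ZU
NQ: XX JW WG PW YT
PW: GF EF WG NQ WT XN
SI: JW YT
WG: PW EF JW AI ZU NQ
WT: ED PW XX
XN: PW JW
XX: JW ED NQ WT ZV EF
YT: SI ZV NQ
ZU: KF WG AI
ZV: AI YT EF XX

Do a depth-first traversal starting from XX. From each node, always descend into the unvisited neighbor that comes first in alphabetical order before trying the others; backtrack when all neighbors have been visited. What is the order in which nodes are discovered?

XX -> ED -> WT -> PW -> EF -> KF -> ZU -> AI -> WG -> JW -> NQ -> YT -> SI -> ZV -> XN -> GF

Visit XX
XX → ED
ED → WT
WT → PW
PW → EF
EF → KF
KF → ZU
ZU → AI
AI → WG
WG → JW
JW → NQ
NQ → YT
YT → SI
YT → ZV
JW → XN
PW → GF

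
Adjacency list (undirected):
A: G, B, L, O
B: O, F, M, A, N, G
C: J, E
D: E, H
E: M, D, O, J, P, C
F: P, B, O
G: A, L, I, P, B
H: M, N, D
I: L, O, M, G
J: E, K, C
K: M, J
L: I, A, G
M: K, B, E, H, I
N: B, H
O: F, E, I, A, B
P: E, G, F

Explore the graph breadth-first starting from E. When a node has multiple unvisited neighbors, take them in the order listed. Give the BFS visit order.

E -> M -> D -> O -> J -> P -> C -> K -> B -> H -> I -> F -> A -> G -> N -> L

Visit E; enqueue M, D, O, J, P, C → queue [M, D, O, J, P, C]
Visit M; enqueue K, B, H, I → queue [D, O, J, P, C, K, B, H, I]
Visit D → queue [O, J, P, C, K, B, H, I]
Visit O; enqueue F, A → queue [J, P, C, K, B, H, I, F, A]
Visit J → queue [P, C, K, B, H, I, F, A]
Visit P; enqueue G → queue [C, K, B, H, I, F, A, G]
Visit C → queue [K, B, H, I, F, A, G]
Visit K → queue [B, H, I, F, A, G]
Visit B; enqueue N → queue [H, I, F, A, G, N]
Visit H → queue [I, F, A, G, N]
Visit I; enqueue L → queue [F, A, G, N, L]
Visit F → queue [A, G, N, L]
Visit A → queue [G, N, L]
Visit G → queue [N, L]
Visit N → queue [L]
Visit L → queue []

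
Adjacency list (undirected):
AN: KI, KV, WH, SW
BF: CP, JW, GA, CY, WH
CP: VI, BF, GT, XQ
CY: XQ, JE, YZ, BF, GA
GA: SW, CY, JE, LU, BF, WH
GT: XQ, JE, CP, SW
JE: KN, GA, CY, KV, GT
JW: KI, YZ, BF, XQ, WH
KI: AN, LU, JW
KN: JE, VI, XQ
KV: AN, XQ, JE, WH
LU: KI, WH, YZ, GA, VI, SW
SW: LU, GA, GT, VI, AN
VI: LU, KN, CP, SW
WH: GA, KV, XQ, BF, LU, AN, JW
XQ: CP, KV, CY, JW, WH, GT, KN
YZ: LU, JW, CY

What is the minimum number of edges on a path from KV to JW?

Level 0: KV
Level 1: AN, JE, WH, XQ
Level 2: BF, CP, CY, GA, GT, JW, KI, KN, LU, SW
Level 3: VI, YZ
JW first appears at level 2.

2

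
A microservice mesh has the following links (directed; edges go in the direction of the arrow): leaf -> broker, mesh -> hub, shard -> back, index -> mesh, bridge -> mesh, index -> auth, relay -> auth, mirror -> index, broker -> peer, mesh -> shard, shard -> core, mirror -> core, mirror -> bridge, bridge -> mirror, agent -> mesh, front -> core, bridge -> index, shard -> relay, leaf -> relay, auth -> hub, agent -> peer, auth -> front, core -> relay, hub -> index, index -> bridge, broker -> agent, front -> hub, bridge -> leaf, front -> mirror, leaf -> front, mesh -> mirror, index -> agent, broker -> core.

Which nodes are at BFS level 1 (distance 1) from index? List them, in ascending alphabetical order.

Level 0: index
Level 1: agent, auth, bridge, mesh
Level 2: front, hub, leaf, mirror, peer, shard
Level 3: back, broker, core, relay

agent, auth, bridge, mesh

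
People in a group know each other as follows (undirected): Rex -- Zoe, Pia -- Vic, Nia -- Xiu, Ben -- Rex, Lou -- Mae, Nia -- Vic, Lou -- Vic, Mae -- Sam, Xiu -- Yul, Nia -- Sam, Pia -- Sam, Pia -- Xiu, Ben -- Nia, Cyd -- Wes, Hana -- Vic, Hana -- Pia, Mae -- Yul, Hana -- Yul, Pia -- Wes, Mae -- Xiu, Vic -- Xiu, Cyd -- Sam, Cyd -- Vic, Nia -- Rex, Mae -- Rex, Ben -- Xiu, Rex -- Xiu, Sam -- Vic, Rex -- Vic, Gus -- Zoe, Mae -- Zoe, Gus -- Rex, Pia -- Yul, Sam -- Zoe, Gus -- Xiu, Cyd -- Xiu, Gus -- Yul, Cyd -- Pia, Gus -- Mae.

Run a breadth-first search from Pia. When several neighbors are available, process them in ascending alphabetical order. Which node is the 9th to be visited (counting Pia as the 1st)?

Mae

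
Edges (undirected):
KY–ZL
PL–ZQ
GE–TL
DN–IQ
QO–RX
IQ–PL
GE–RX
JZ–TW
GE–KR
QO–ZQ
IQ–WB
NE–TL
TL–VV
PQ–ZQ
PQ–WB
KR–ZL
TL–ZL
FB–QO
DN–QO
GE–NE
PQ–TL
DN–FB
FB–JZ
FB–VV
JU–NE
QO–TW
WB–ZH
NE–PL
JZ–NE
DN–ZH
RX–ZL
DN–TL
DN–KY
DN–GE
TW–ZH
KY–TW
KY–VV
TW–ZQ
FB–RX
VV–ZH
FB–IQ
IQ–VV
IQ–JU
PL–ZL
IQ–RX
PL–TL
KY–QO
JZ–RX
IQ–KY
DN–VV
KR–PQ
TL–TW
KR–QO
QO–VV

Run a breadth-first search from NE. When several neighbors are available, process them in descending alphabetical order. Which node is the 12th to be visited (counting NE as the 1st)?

ZQ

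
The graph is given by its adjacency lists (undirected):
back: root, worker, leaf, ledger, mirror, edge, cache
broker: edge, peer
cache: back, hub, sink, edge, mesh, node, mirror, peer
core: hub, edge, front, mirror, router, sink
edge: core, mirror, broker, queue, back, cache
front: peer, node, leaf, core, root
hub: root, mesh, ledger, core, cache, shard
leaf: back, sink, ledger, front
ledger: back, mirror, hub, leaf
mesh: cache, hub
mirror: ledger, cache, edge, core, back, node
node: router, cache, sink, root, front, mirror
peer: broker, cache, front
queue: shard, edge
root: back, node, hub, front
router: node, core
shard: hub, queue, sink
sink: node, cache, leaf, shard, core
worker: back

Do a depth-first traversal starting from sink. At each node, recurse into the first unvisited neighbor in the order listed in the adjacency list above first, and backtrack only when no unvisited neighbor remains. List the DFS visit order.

sink → node → router → core → hub → root → back → worker → leaf → ledger → mirror → cache → edge → broker → peer → front → queue → shard → mesh

Visit sink
sink → node
node → router
router → core
core → hub
hub → root
root → back
back → worker
back → leaf
leaf → ledger
ledger → mirror
mirror → cache
cache → edge
edge → broker
broker → peer
peer → front
edge → queue
queue → shard
cache → mesh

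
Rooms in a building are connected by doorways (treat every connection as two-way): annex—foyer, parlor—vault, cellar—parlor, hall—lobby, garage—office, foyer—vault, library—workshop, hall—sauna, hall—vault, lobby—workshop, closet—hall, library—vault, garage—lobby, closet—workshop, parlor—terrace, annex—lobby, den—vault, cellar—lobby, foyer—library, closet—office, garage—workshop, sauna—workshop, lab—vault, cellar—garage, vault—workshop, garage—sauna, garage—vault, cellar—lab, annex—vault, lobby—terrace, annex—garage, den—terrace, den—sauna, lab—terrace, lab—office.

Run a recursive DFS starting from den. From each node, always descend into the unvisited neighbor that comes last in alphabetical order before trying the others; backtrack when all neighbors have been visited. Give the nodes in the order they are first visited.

Visit den
den → vault
vault → workshop
workshop → sauna
sauna → hall
hall → lobby
lobby → terrace
terrace → parlor
parlor → cellar
cellar → lab
lab → office
office → garage
garage → annex
annex → foyer
foyer → library
office → closet

den, vault, workshop, sauna, hall, lobby, terrace, parlor, cellar, lab, office, garage, annex, foyer, library, closet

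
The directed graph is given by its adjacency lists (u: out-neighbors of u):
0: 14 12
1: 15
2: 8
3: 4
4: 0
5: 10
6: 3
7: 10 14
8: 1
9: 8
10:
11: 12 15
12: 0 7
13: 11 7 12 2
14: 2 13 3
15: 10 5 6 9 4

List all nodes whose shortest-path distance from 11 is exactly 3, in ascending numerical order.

Level 0: 11
Level 1: 12, 15
Level 2: 0, 4, 5, 6, 7, 9, 10
Level 3: 3, 8, 14
Level 4: 1, 2, 13

3, 8, 14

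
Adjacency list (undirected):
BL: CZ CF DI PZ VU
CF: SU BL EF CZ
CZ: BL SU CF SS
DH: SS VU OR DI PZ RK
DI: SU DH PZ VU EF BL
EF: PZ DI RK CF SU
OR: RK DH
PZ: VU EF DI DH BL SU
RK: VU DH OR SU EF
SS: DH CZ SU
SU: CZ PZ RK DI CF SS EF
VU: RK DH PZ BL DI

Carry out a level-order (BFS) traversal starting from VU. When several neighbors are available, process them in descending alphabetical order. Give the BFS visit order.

Visit VU; enqueue RK, PZ, DI, DH, BL → queue [RK, PZ, DI, DH, BL]
Visit RK; enqueue SU, OR, EF → queue [PZ, DI, DH, BL, SU, OR, EF]
Visit PZ → queue [DI, DH, BL, SU, OR, EF]
Visit DI → queue [DH, BL, SU, OR, EF]
Visit DH; enqueue SS → queue [BL, SU, OR, EF, SS]
Visit BL; enqueue CZ, CF → queue [SU, OR, EF, SS, CZ, CF]
Visit SU → queue [OR, EF, SS, CZ, CF]
Visit OR → queue [EF, SS, CZ, CF]
Visit EF → queue [SS, CZ, CF]
Visit SS → queue [CZ, CF]
Visit CZ → queue [CF]
Visit CF → queue []

VU -> RK -> PZ -> DI -> DH -> BL -> SU -> OR -> EF -> SS -> CZ -> CF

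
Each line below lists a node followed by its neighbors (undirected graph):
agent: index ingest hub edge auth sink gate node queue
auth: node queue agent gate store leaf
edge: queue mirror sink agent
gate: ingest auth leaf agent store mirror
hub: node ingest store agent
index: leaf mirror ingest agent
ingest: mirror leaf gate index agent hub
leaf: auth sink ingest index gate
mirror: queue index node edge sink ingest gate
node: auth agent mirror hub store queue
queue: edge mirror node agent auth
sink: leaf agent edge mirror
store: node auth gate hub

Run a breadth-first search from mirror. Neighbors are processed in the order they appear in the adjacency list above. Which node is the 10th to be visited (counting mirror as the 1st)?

auth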